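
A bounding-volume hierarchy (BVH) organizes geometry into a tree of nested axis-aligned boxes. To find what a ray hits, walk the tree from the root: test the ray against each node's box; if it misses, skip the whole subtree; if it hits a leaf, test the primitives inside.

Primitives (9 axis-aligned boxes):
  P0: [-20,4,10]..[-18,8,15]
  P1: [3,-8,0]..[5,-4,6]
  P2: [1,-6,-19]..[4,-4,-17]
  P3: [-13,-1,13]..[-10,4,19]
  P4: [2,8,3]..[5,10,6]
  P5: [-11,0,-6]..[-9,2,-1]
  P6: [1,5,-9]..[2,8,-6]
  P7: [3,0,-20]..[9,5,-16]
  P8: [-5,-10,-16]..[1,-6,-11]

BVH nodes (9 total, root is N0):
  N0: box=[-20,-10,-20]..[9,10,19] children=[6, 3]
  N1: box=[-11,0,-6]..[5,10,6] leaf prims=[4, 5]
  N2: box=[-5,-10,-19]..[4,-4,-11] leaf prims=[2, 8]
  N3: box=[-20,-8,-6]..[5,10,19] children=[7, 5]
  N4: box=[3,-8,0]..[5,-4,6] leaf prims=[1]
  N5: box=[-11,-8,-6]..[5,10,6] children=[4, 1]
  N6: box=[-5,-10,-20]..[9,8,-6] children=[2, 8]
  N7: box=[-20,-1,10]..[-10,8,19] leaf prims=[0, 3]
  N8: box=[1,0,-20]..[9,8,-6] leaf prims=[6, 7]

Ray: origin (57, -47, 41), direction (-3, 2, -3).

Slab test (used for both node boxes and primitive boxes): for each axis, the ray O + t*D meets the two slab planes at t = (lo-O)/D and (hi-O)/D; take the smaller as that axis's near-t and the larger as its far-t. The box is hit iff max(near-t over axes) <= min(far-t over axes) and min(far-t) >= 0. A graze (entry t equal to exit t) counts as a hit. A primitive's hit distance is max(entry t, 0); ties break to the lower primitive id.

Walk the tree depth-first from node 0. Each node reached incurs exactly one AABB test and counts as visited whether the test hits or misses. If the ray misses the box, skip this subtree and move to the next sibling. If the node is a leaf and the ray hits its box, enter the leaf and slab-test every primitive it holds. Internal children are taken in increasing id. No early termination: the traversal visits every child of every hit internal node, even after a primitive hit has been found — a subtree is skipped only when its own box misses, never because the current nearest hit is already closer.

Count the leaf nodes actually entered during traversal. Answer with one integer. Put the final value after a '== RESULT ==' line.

Walk:
N0 x:[16,77/3] y:[37/2,57/2] z:[22/3,61/3] -> hit [37/2,61/3], descend [3, 6]
  N3 x:[52/3,77/3] y:[39/2,57/2] z:[22/3,47/3] -> miss, prune
  N6 x:[16,62/3] y:[37/2,55/2] z:[47/3,61/3] -> hit [37/2,61/3], descend [2, 8]
    N2 x:[53/3,62/3] y:[37/2,43/2] z:[52/3,20] -> hit [37/2,20] leaf, test {P2(miss), P8@t=56/3}
    N8 x:[16,56/3] y:[47/2,55/2] z:[47/3,61/3] -> miss, prune

Summary -> nodes [0, 3, 6, 2, 8]; box-tests=5; leaf-entries=1; first=P8

== RESULT ==
1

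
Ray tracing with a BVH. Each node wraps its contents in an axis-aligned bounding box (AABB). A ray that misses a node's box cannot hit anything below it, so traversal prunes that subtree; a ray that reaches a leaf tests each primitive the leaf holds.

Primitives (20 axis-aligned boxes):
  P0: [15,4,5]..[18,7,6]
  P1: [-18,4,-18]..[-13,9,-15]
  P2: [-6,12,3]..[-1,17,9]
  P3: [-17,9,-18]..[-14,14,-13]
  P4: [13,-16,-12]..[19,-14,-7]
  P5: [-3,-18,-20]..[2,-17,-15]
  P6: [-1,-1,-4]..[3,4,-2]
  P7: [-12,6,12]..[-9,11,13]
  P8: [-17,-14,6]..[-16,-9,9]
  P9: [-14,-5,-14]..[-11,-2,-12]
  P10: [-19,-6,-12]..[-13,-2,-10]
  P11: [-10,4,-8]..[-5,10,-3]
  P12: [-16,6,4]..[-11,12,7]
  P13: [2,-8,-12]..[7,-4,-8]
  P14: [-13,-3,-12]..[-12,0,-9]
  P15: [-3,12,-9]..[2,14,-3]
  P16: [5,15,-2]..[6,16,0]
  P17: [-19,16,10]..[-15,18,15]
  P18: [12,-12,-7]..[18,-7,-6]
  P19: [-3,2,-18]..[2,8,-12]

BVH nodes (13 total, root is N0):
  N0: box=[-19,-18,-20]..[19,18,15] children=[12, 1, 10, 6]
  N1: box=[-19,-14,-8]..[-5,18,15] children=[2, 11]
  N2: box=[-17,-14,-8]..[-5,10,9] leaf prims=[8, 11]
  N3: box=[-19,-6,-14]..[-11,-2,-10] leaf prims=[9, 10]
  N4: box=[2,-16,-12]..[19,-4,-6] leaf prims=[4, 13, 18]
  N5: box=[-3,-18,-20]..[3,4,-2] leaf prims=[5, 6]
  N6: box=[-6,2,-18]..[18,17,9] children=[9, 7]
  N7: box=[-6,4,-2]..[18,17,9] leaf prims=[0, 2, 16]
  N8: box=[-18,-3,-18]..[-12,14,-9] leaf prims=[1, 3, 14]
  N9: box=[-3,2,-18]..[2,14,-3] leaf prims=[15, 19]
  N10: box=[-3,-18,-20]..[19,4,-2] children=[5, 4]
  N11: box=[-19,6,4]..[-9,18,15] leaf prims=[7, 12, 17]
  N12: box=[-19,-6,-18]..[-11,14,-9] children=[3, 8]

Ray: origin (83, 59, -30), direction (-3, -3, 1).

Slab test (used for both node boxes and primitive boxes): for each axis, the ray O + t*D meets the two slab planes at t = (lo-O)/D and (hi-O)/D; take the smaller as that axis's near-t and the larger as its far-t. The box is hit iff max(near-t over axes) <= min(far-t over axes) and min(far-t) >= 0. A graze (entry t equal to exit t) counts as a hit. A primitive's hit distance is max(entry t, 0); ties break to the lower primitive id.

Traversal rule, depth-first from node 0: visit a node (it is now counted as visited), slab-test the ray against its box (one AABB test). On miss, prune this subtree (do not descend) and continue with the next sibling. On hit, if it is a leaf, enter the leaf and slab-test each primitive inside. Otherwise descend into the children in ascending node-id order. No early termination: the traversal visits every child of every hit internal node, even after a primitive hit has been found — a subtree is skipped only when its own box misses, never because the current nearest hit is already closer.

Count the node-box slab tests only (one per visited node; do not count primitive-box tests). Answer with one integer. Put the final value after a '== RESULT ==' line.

Trace the traversal:
N0 x:[64/3,34] y:[41/3,77/3] z:[10,45] -> hit [64/3,77/3], descend [1, 6, 10, 12]
  N1 x:[88/3,34] y:[41/3,73/3] z:[22,45] -> miss, prune
  N6 x:[65/3,89/3] y:[14,19] z:[12,39] -> miss, prune
  N10 x:[64/3,86/3] y:[55/3,77/3] z:[10,28] -> hit [64/3,77/3], descend [4, 5]
    N4 x:[64/3,27] y:[21,25] z:[18,24] -> hit [64/3,24] leaf, test {P4(miss), P13(miss), P18@t=23}
    N5 x:[80/3,86/3] y:[55/3,77/3] z:[10,28] -> miss, prune
  N12 x:[94/3,34] y:[15,65/3] z:[12,21] -> miss, prune

7 AABB tests over nodes [0, 1, 6, 10, 4, 5, 12]; 1 leaf entered; closest P18.

== RESULT ==
7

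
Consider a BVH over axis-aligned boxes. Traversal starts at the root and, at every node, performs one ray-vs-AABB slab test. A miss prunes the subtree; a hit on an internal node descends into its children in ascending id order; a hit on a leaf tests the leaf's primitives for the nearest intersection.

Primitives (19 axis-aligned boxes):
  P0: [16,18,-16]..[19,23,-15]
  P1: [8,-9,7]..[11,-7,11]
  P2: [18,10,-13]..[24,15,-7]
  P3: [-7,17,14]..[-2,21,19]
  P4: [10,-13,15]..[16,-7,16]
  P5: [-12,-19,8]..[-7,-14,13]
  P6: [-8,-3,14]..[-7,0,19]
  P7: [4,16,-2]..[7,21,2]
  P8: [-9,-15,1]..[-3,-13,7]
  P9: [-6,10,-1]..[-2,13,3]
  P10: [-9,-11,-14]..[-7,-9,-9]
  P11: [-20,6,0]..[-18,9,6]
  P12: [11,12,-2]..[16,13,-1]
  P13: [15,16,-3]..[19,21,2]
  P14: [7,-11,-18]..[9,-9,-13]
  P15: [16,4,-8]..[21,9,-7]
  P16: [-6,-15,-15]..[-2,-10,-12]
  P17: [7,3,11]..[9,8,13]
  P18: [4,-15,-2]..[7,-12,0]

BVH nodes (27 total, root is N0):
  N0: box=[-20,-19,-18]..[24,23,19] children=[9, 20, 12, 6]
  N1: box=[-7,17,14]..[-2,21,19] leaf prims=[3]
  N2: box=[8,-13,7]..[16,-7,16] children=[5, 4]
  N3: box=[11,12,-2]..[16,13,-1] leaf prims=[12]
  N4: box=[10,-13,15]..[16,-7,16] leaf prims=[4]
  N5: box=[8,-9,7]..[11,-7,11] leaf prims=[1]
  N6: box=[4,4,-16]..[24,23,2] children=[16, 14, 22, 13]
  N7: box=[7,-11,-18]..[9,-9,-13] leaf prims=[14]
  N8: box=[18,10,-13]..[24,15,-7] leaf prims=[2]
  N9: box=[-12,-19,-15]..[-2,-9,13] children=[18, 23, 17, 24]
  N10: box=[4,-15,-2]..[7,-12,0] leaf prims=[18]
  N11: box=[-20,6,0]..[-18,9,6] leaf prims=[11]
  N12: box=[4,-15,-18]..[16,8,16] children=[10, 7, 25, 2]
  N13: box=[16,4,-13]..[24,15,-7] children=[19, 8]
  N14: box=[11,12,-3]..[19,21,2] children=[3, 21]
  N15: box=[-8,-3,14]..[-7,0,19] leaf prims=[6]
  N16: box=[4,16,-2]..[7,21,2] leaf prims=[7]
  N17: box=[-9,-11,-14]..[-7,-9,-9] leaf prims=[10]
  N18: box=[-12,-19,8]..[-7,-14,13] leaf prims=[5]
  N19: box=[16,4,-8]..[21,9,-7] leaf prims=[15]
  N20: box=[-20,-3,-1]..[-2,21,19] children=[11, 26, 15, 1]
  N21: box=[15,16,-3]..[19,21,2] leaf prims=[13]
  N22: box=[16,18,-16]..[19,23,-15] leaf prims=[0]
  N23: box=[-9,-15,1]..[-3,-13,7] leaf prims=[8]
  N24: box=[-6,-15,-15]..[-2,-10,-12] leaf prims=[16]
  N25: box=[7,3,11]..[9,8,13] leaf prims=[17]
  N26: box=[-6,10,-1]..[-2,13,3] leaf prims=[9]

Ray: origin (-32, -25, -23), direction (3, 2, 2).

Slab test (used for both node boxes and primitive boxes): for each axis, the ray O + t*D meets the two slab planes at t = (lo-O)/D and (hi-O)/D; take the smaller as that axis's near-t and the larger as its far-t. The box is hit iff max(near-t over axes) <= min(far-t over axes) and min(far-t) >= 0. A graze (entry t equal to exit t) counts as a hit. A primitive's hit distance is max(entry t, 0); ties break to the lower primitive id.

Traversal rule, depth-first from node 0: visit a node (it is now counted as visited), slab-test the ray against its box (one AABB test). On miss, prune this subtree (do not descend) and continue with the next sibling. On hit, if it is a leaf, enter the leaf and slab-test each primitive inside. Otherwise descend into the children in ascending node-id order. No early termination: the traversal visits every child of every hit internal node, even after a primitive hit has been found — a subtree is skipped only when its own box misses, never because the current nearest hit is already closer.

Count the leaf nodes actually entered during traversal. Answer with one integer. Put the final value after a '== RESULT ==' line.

Traverse from the root:
N0 x:[4,56/3] y:[3,24] z:[5/2,21] -> hit [4,56/3], descend [6, 9, 12, 20]
  N6 x:[12,56/3] y:[29/2,24] z:[7/2,25/2] -> miss, prune
  N9 x:[20/3,10] y:[3,8] z:[4,18] -> hit [20/3,8], descend [17, 18, 23, 24]
    N17 x:[23/3,25/3] y:[7,8] z:[9/2,7] -> miss, prune
    N18 x:[20/3,25/3] y:[3,11/2] z:[31/2,18] -> miss, prune
    N23 x:[23/3,29/3] y:[5,6] z:[12,15] -> miss, prune
    N24 x:[26/3,10] y:[5,15/2] z:[4,11/2] -> miss, prune
  N12 x:[12,16] y:[5,33/2] z:[5/2,39/2] -> hit [12,16], descend [2, 7, 10, 25]
    N2 x:[40/3,16] y:[6,9] z:[15,39/2] -> miss, prune
    N7 x:[13,41/3] y:[7,8] z:[5/2,5] -> miss, prune
    N10 x:[12,13] y:[5,13/2] z:[21/2,23/2] -> miss, prune
    N25 x:[13,41/3] y:[14,33/2] z:[17,18] -> miss, prune
  N20 x:[4,10] y:[11,23] z:[11,21] -> miss, prune

Summary -> nodes [0, 6, 9, 17, 18, 23, 24, 12, 2, 7, 10, 25, 20]; box-tests=13; leaf-entries=0; first=miss

== RESULT ==
0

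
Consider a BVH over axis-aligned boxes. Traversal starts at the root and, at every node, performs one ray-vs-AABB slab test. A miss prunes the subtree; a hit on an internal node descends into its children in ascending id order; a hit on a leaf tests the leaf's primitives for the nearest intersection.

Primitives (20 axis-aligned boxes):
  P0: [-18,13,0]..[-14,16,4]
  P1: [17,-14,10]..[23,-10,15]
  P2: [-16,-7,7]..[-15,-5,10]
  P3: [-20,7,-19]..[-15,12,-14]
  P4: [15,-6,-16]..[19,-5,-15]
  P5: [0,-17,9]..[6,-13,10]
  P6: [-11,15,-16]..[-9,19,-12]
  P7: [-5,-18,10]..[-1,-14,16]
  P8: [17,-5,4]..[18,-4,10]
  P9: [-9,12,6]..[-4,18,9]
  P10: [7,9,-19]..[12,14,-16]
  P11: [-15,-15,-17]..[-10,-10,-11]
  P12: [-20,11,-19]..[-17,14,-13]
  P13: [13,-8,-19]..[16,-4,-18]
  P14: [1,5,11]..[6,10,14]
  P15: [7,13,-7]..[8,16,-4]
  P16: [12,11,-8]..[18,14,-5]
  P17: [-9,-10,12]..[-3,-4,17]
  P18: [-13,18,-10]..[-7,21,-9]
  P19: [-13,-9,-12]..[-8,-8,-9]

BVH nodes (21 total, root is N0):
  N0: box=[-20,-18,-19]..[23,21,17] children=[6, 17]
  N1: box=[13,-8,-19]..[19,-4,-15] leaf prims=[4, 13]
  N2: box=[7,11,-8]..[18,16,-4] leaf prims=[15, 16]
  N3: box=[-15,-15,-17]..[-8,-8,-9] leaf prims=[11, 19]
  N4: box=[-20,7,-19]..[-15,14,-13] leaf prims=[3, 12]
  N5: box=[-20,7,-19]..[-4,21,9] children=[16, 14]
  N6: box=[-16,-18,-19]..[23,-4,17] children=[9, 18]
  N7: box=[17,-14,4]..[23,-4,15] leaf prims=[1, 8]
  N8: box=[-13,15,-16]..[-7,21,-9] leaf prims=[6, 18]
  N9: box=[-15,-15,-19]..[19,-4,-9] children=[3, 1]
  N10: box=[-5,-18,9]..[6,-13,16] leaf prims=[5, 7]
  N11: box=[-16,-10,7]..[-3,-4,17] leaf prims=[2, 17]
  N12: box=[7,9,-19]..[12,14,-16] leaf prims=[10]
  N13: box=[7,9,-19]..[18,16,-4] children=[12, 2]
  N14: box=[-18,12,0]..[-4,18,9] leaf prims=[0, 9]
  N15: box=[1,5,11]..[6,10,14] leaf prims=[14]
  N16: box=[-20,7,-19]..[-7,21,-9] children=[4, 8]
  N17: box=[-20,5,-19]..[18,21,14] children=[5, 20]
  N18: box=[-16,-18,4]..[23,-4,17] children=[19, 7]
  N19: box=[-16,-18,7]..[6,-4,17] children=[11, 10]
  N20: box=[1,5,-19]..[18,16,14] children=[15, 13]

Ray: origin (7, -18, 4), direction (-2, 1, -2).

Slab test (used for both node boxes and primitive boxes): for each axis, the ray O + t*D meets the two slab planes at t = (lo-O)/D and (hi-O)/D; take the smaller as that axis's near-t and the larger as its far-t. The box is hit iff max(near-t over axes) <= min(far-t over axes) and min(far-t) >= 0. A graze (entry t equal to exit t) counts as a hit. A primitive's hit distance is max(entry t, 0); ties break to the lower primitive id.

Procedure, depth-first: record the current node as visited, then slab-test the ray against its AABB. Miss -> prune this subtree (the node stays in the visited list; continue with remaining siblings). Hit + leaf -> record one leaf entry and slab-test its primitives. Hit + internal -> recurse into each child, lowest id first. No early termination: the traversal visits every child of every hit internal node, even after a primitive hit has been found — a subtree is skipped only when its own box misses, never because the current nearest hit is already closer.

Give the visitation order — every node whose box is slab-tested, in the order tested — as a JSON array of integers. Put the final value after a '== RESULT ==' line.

Walk:
N0 x:[-8,27/2] y:[0,39] z:[-13/2,23/2] -> hit [0,23/2], descend [6, 17]
  N6 x:[-8,23/2] y:[0,14] z:[-13/2,23/2] -> hit [0,23/2], descend [9, 18]
    N9 x:[-6,11] y:[3,14] z:[13/2,23/2] -> hit [13/2,11], descend [1, 3]
      N1 x:[-6,-3] y:[10,14] z:[19/2,23/2] -> miss, prune
      N3 x:[15/2,11] y:[3,10] z:[13/2,21/2] -> hit [15/2,10] leaf, test {P11(miss), P19(miss)}
    N18 x:[-8,23/2] y:[0,14] z:[-13/2,0] -> hit [0,0], descend [7, 19]
      N7 x:[-8,-5] y:[4,14] z:[-11/2,0] -> miss, prune
      N19 x:[1/2,23/2] y:[0,14] z:[-13/2,-3/2] -> miss, prune
  N17 x:[-11/2,27/2] y:[23,39] z:[-5,23/2] -> miss, prune

Visited [0, 6, 9, 1, 3, 18, 7, 19, 17]. Tests: 9 box, 1 leaf. Nearest: miss.

== RESULT ==
[0, 6, 9, 1, 3, 18, 7, 19, 17]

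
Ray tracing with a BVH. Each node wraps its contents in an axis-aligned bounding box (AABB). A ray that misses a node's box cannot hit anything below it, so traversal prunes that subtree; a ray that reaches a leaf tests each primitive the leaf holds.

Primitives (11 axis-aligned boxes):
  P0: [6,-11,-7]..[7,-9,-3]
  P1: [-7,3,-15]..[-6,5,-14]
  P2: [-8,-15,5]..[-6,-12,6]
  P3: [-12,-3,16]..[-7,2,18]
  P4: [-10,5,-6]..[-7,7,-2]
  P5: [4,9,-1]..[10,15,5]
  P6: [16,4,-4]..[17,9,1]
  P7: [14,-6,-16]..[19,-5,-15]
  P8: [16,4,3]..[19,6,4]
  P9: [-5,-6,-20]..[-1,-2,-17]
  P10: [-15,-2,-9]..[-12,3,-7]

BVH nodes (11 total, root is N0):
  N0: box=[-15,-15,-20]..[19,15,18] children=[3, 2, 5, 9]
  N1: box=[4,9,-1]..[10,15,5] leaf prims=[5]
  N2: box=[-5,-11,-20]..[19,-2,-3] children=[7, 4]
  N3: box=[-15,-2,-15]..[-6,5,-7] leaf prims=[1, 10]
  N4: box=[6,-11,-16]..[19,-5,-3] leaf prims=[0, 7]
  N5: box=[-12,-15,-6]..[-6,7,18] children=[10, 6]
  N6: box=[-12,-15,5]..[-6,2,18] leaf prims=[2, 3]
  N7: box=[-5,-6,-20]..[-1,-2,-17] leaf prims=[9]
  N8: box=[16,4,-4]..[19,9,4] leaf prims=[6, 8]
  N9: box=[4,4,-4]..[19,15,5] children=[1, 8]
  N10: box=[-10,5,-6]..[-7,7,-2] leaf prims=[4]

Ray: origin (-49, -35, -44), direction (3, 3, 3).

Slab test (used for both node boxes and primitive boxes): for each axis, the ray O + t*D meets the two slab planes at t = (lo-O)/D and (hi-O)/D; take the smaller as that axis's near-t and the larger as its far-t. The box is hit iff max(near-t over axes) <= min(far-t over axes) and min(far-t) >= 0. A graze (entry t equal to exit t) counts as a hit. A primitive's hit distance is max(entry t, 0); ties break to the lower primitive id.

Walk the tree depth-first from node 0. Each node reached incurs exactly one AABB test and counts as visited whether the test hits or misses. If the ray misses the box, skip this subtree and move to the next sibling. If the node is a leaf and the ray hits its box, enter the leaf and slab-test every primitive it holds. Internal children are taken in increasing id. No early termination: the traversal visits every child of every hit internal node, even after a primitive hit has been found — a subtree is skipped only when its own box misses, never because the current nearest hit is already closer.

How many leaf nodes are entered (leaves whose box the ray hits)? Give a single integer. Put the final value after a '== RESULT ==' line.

Walk:
N0 x:[34/3,68/3] y:[20/3,50/3] z:[8,62/3] -> hit [34/3,50/3], descend [2, 3, 5, 9]
  N2 x:[44/3,68/3] y:[8,11] z:[8,41/3] -> miss, prune
  N3 x:[34/3,43/3] y:[11,40/3] z:[29/3,37/3] -> hit [34/3,37/3] leaf, test {P1(miss), P10@t=35/3}
  N5 x:[37/3,43/3] y:[20/3,14] z:[38/3,62/3] -> hit [38/3,14], descend [6, 10]
    N6 x:[37/3,43/3] y:[20/3,37/3] z:[49/3,62/3] -> miss, prune
    N10 x:[13,14] y:[40/3,14] z:[38/3,14] -> hit [40/3,14] leaf, test {P4@t=40/3}
  N9 x:[53/3,68/3] y:[13,50/3] z:[40/3,49/3] -> miss, prune

Summary -> nodes [0, 2, 3, 5, 6, 10, 9]; box-tests=7; leaf-entries=2; first=P10

== RESULT ==
2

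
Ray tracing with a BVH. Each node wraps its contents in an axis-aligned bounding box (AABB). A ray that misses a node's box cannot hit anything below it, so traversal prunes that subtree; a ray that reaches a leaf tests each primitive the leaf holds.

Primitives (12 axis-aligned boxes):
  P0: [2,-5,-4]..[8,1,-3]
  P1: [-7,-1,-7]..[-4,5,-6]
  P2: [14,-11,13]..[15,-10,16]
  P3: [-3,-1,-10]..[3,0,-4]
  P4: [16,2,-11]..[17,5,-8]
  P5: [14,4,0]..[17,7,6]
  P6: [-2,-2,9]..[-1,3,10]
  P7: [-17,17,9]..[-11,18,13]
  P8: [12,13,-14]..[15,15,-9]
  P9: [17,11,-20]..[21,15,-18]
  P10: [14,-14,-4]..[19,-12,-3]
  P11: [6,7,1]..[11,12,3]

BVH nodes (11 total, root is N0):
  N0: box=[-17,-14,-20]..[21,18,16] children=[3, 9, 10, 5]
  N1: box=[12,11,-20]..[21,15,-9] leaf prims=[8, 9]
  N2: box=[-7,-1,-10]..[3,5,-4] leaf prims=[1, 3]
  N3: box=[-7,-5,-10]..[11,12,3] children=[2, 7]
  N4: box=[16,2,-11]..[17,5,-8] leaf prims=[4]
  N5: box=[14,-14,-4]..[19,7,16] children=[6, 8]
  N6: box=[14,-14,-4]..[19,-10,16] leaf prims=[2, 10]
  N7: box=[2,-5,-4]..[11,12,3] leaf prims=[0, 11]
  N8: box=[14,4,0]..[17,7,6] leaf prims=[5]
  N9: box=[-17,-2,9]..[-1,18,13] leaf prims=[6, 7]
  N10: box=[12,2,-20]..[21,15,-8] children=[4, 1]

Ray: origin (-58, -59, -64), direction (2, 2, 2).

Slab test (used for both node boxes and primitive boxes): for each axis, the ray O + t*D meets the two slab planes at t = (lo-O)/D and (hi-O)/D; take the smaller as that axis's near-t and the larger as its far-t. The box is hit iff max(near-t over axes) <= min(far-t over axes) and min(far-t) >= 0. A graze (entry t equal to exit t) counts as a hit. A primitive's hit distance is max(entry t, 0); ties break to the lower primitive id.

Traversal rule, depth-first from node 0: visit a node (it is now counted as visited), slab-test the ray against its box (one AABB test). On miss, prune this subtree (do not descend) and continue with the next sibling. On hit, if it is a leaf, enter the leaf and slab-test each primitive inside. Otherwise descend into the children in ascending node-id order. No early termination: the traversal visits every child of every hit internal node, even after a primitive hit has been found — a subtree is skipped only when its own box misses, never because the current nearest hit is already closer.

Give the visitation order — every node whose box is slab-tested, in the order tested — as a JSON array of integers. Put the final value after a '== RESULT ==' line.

Traverse from the root:
N0 x:[41/2,79/2] y:[45/2,77/2] z:[22,40] -> hit [45/2,77/2], descend [3, 5, 9, 10]
  N3 x:[51/2,69/2] y:[27,71/2] z:[27,67/2] -> hit [27,67/2], descend [2, 7]
    N2 x:[51/2,61/2] y:[29,32] z:[27,30] -> hit [29,30] leaf, test {P1(miss), P3@t=29}
    N7 x:[30,69/2] y:[27,71/2] z:[30,67/2] -> hit [30,67/2] leaf, test {P0@t=30, P11@t=33}
  N5 x:[36,77/2] y:[45/2,33] z:[30,40] -> miss, prune
  N9 x:[41/2,57/2] y:[57/2,77/2] z:[73/2,77/2] -> miss, prune
  N10 x:[35,79/2] y:[61/2,37] z:[22,28] -> miss, prune

Summary -> nodes [0, 3, 2, 7, 5, 9, 10]; box-tests=7; leaf-entries=2; first=P3

== RESULT ==
[0, 3, 2, 7, 5, 9, 10]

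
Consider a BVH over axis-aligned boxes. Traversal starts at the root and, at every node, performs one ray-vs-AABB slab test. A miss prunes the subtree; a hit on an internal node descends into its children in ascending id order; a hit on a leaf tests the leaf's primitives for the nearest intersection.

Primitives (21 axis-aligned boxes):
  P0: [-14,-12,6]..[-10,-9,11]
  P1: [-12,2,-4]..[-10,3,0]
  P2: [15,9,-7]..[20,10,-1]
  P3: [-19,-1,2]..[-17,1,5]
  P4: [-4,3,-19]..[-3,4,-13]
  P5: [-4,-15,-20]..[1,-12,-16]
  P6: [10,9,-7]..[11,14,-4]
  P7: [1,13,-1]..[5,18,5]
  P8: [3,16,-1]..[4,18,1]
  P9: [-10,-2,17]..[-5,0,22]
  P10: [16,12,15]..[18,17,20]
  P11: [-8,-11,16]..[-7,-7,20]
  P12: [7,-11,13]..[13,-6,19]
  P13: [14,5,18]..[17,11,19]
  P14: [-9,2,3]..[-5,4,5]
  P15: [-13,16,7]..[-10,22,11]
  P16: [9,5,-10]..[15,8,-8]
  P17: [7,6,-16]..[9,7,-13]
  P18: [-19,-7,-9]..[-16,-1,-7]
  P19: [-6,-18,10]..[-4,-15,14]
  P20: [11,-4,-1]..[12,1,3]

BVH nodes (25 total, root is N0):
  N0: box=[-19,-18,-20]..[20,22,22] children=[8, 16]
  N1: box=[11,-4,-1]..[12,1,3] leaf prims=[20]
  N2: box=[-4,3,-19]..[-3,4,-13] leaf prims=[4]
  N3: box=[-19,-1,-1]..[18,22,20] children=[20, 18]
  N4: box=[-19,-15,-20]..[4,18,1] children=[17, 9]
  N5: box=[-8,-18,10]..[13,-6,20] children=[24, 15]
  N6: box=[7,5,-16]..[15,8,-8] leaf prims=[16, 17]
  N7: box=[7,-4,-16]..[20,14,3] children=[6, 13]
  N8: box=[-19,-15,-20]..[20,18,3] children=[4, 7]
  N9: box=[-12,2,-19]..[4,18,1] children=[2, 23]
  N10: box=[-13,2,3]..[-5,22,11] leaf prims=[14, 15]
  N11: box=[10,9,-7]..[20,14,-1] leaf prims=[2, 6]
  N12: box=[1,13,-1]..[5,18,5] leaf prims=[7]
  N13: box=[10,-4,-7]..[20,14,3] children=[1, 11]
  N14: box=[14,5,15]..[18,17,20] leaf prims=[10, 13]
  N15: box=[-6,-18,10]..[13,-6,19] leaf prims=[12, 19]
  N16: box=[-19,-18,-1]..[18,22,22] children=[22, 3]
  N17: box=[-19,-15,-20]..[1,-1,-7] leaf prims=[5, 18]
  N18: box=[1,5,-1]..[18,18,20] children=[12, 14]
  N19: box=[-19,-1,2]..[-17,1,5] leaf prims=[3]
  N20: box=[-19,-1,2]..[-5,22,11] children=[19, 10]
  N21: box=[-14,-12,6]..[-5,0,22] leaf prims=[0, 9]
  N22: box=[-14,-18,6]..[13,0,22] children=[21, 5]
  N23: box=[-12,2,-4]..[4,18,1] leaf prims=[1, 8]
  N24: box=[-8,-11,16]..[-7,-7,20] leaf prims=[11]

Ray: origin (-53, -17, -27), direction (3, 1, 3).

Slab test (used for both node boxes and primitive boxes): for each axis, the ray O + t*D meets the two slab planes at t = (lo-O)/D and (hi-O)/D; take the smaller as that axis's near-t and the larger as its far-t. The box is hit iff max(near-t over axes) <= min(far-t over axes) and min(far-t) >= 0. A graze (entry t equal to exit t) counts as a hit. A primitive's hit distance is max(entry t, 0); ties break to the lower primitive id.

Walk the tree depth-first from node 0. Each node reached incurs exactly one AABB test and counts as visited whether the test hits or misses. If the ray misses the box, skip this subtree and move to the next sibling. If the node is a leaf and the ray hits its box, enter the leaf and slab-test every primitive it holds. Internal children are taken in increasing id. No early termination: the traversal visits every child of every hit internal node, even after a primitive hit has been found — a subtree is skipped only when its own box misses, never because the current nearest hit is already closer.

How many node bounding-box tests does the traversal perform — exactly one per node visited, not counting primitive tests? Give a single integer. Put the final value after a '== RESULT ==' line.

Walk:
N0 x:[34/3,73/3] y:[-1,39] z:[7/3,49/3] -> hit [34/3,49/3], descend [8, 16]
  N8 x:[34/3,73/3] y:[2,35] z:[7/3,10] -> miss, prune
  N16 x:[34/3,71/3] y:[-1,39] z:[26/3,49/3] -> hit [34/3,49/3], descend [3, 22]
    N3 x:[34/3,71/3] y:[16,39] z:[26/3,47/3] -> miss, prune
    N22 x:[13,22] y:[-1,17] z:[11,49/3] -> hit [13,49/3], descend [5, 21]
      N5 x:[15,22] y:[-1,11] z:[37/3,47/3] -> miss, prune
      N21 x:[13,16] y:[5,17] z:[11,49/3] -> hit [13,16] leaf, test {P0(miss), P9@t=15}

Summary -> nodes [0, 8, 16, 3, 22, 5, 21]; box-tests=7; leaf-entries=1; first=P9

== RESULT ==
7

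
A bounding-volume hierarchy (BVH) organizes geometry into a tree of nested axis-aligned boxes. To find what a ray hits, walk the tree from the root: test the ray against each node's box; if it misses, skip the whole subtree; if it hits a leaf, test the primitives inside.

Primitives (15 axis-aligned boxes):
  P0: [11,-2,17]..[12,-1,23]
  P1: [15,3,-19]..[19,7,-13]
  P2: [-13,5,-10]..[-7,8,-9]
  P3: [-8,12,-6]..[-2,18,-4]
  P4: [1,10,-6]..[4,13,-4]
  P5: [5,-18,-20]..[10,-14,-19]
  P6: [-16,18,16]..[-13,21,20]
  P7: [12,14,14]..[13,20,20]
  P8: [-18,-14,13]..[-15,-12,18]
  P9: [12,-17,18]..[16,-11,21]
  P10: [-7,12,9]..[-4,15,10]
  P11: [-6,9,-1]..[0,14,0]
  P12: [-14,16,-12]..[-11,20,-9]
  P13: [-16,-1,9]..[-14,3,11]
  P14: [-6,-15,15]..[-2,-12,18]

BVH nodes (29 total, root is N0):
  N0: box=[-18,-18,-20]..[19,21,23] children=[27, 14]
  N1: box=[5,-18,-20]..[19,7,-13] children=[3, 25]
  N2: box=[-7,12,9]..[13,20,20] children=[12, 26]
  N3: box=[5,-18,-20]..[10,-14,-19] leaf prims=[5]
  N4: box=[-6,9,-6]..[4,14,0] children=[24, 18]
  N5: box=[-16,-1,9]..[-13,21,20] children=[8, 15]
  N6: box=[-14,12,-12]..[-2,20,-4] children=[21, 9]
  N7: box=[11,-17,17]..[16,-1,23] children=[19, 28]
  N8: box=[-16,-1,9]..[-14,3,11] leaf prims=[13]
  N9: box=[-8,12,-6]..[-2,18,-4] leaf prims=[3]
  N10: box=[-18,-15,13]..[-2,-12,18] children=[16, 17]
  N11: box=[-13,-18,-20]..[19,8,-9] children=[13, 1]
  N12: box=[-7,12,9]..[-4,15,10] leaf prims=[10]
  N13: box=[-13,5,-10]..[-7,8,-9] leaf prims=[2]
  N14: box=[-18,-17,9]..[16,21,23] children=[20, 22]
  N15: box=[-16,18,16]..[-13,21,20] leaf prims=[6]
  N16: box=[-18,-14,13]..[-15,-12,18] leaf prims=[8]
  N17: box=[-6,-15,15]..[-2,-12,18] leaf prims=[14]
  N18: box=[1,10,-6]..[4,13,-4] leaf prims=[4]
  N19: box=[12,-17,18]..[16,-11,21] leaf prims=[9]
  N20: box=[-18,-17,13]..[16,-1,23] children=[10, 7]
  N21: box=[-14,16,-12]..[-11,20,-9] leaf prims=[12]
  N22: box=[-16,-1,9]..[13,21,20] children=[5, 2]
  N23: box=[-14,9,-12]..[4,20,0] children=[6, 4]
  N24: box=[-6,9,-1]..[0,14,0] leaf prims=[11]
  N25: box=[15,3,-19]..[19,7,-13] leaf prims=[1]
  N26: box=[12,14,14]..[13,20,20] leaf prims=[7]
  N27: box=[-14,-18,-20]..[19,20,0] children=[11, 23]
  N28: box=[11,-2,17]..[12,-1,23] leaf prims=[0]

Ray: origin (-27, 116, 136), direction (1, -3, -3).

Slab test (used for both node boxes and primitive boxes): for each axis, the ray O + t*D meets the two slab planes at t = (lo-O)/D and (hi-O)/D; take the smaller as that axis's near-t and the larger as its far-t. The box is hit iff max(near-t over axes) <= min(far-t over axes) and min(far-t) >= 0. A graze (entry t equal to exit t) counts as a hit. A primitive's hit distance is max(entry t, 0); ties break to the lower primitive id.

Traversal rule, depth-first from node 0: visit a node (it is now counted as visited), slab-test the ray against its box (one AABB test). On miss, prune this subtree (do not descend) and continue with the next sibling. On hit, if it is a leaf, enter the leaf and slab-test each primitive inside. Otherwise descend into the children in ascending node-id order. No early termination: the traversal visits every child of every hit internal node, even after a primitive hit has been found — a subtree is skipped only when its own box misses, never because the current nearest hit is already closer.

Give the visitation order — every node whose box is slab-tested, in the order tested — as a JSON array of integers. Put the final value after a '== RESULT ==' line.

Traverse from the root:
N0 x:[9,46] y:[95/3,134/3] z:[113/3,52] -> hit [113/3,134/3], descend [14, 27]
  N14 x:[9,43] y:[95/3,133/3] z:[113/3,127/3] -> hit [113/3,127/3], descend [20, 22]
    N20 x:[9,43] y:[39,133/3] z:[113/3,41] -> hit [39,41], descend [7, 10]
      N7 x:[38,43] y:[39,133/3] z:[113/3,119/3] -> hit [39,119/3], descend [19, 28]
        N19 x:[39,43] y:[127/3,133/3] z:[115/3,118/3] -> miss, prune
        N28 x:[38,39] y:[39,118/3] z:[113/3,119/3] -> hit [39,39] leaf, test {P0@t=39}
      N10 x:[9,25] y:[128/3,131/3] z:[118/3,41] -> miss, prune
    N22 x:[11,40] y:[95/3,39] z:[116/3,127/3] -> hit [116/3,39], descend [2, 5]
      N2 x:[20,40] y:[32,104/3] z:[116/3,127/3] -> miss, prune
      N5 x:[11,14] y:[95/3,39] z:[116/3,127/3] -> miss, prune
  N27 x:[13,46] y:[32,134/3] z:[136/3,52] -> miss, prune

order=[0, 14, 20, 7, 19, 28, 10, 22, 2, 5, 27]  |boxes|=11  |leaves|=1  hit=P0

== RESULT ==
[0, 14, 20, 7, 19, 28, 10, 22, 2, 5, 27]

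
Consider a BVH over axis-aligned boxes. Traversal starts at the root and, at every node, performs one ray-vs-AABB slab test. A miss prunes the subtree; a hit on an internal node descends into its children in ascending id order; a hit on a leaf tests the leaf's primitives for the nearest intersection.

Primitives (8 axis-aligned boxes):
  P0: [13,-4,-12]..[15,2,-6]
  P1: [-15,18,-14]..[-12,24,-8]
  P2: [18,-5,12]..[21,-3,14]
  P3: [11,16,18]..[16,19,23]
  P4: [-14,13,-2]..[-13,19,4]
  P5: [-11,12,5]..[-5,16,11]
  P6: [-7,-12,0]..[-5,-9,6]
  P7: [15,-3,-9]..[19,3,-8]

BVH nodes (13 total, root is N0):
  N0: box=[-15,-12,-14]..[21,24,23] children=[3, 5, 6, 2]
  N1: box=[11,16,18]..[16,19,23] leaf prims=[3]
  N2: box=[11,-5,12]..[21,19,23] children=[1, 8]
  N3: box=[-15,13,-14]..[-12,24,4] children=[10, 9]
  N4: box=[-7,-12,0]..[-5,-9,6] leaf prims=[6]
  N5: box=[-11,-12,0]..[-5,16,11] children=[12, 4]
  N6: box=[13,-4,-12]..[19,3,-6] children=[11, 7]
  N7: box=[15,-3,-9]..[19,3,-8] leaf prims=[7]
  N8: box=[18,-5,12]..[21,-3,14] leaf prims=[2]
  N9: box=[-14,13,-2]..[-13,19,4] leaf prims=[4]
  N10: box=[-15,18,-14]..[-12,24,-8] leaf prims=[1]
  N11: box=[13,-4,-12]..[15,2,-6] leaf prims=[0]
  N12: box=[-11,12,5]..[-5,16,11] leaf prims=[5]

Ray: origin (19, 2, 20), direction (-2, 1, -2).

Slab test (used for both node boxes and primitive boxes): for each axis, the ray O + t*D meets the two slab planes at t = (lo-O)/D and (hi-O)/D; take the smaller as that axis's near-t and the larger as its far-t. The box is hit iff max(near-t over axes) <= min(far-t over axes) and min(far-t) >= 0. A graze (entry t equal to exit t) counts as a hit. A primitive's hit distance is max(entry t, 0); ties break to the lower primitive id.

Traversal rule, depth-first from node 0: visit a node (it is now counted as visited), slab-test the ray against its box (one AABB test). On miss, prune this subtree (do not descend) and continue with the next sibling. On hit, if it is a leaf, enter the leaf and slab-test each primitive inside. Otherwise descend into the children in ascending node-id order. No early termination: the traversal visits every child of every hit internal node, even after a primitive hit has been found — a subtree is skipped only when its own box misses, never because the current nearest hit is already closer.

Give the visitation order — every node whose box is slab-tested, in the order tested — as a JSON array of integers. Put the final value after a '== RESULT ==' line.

Traverse from the root:
N0 x:[-1,17] y:[-14,22] z:[-3/2,17] -> hit [-1,17], descend [2, 3, 5, 6]
  N2 x:[-1,4] y:[-7,17] z:[-3/2,4] -> hit [-1,4], descend [1, 8]
    N1 x:[3/2,4] y:[14,17] z:[-3/2,1] -> miss, prune
    N8 x:[-1,1/2] y:[-7,-5] z:[3,4] -> miss, prune
  N3 x:[31/2,17] y:[11,22] z:[8,17] -> hit [31/2,17], descend [9, 10]
    N9 x:[16,33/2] y:[11,17] z:[8,11] -> miss, prune
    N10 x:[31/2,17] y:[16,22] z:[14,17] -> hit [16,17] leaf, test {P1@t=16}
  N5 x:[12,15] y:[-14,14] z:[9/2,10] -> miss, prune
  N6 x:[0,3] y:[-6,1] z:[13,16] -> miss, prune

Summary -> nodes [0, 2, 1, 8, 3, 9, 10, 5, 6]; box-tests=9; leaf-entries=1; first=P1

== RESULT ==
[0, 2, 1, 8, 3, 9, 10, 5, 6]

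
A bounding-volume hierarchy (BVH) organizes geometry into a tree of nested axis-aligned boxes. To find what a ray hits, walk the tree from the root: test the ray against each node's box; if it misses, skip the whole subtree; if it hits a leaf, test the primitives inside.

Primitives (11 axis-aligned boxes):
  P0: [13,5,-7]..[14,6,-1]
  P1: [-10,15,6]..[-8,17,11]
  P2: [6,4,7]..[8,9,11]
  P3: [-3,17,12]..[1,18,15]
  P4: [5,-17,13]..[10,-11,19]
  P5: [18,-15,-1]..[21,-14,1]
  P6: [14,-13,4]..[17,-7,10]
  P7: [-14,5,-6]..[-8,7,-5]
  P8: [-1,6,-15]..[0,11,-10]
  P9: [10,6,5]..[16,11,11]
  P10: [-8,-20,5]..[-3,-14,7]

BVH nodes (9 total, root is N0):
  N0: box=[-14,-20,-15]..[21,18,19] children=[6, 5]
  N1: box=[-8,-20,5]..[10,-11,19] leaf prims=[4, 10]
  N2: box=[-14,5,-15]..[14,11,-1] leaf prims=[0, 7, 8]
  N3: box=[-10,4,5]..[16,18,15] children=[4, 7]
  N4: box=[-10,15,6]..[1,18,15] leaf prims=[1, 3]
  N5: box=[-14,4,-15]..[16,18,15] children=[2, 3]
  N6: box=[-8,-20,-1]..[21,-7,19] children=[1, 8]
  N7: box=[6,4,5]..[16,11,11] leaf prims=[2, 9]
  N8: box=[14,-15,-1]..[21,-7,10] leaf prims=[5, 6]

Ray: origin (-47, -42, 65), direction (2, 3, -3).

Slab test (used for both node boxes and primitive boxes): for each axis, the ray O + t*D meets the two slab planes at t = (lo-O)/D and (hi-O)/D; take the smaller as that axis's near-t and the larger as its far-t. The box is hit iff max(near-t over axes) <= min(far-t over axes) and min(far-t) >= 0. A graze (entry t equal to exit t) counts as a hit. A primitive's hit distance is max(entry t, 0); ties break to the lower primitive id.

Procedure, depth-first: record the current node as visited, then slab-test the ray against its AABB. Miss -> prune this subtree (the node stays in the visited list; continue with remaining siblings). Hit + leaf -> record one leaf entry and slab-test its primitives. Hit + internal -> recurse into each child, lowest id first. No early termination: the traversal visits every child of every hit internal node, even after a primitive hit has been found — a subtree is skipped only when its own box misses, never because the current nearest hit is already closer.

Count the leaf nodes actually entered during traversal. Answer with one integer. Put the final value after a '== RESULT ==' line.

Walk:
N0 x:[33/2,34] y:[22/3,20] z:[46/3,80/3] -> hit [33/2,20], descend [5, 6]
  N5 x:[33/2,63/2] y:[46/3,20] z:[50/3,80/3] -> hit [50/3,20], descend [2, 3]
    N2 x:[33/2,61/2] y:[47/3,53/3] z:[22,80/3] -> miss, prune
    N3 x:[37/2,63/2] y:[46/3,20] z:[50/3,20] -> hit [37/2,20], descend [4, 7]
      N4 x:[37/2,24] y:[19,20] z:[50/3,59/3] -> hit [19,59/3] leaf, test {P1@t=19, P3(miss)}
      N7 x:[53/2,63/2] y:[46/3,53/3] z:[18,20] -> miss, prune
  N6 x:[39/2,34] y:[22/3,35/3] z:[46/3,22] -> miss, prune

order=[0, 5, 2, 3, 4, 7, 6]  |boxes|=7  |leaves|=1  hit=P1

== RESULT ==
1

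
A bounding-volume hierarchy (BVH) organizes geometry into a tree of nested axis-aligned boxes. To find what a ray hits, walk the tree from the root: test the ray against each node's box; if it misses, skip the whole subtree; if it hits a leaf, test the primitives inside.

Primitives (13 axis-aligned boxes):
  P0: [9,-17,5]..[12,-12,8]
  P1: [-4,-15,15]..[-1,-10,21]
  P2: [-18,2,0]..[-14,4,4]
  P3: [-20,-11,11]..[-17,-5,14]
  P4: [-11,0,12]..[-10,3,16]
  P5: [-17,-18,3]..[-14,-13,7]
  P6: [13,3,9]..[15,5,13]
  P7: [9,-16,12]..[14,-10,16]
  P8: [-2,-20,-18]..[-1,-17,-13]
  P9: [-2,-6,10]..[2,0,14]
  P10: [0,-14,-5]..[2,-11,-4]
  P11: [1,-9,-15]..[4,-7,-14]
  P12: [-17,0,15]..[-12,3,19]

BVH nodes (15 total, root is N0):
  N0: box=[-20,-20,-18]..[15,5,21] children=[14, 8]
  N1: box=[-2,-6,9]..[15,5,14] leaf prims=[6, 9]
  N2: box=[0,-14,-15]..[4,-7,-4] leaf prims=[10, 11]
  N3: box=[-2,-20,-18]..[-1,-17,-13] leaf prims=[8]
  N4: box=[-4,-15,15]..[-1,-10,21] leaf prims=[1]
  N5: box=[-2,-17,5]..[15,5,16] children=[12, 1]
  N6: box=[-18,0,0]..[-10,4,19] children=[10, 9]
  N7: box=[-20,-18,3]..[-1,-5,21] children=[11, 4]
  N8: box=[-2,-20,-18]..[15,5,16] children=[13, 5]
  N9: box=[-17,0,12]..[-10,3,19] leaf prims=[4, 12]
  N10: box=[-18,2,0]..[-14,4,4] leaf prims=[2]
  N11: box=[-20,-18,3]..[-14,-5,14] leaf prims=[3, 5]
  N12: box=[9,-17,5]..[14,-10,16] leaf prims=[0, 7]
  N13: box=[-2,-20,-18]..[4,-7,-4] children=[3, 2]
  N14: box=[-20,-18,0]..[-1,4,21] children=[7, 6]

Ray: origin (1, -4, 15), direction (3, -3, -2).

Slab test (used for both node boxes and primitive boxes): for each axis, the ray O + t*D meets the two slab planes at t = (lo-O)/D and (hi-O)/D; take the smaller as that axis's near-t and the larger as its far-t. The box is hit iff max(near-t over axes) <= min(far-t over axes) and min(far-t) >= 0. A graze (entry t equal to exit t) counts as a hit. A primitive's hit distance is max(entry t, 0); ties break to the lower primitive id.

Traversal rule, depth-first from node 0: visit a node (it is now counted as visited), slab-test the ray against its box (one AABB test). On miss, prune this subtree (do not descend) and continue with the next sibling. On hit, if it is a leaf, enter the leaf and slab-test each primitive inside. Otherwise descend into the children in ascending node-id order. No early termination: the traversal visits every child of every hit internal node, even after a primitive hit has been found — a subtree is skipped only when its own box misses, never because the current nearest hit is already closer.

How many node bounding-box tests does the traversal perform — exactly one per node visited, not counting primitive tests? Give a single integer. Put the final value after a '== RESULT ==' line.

Trace the traversal:
N0 x:[-7,14/3] y:[-3,16/3] z:[-3,33/2] -> hit [-3,14/3], descend [8, 14]
  N8 x:[-1,14/3] y:[-3,16/3] z:[-1/2,33/2] -> hit [-1/2,14/3], descend [5, 13]
    N5 x:[-1,14/3] y:[-3,13/3] z:[-1/2,5] -> hit [-1/2,13/3], descend [1, 12]
      N1 x:[-1,14/3] y:[-3,2/3] z:[1/2,3] -> hit [1/2,2/3] leaf, test {P6(miss), P9(miss)}
      N12 x:[8/3,13/3] y:[2,13/3] z:[-1/2,5] -> hit [8/3,13/3] leaf, test {P0@t=7/2, P7(miss)}
    N13 x:[-1,1] y:[1,16/3] z:[19/2,33/2] -> miss, prune
  N14 x:[-7,-2/3] y:[-8/3,14/3] z:[-3,15/2] -> miss, prune

Visited [0, 8, 5, 1, 12, 13, 14]. Tests: 7 box, 2 leaf. Nearest: P0.

== RESULT ==
7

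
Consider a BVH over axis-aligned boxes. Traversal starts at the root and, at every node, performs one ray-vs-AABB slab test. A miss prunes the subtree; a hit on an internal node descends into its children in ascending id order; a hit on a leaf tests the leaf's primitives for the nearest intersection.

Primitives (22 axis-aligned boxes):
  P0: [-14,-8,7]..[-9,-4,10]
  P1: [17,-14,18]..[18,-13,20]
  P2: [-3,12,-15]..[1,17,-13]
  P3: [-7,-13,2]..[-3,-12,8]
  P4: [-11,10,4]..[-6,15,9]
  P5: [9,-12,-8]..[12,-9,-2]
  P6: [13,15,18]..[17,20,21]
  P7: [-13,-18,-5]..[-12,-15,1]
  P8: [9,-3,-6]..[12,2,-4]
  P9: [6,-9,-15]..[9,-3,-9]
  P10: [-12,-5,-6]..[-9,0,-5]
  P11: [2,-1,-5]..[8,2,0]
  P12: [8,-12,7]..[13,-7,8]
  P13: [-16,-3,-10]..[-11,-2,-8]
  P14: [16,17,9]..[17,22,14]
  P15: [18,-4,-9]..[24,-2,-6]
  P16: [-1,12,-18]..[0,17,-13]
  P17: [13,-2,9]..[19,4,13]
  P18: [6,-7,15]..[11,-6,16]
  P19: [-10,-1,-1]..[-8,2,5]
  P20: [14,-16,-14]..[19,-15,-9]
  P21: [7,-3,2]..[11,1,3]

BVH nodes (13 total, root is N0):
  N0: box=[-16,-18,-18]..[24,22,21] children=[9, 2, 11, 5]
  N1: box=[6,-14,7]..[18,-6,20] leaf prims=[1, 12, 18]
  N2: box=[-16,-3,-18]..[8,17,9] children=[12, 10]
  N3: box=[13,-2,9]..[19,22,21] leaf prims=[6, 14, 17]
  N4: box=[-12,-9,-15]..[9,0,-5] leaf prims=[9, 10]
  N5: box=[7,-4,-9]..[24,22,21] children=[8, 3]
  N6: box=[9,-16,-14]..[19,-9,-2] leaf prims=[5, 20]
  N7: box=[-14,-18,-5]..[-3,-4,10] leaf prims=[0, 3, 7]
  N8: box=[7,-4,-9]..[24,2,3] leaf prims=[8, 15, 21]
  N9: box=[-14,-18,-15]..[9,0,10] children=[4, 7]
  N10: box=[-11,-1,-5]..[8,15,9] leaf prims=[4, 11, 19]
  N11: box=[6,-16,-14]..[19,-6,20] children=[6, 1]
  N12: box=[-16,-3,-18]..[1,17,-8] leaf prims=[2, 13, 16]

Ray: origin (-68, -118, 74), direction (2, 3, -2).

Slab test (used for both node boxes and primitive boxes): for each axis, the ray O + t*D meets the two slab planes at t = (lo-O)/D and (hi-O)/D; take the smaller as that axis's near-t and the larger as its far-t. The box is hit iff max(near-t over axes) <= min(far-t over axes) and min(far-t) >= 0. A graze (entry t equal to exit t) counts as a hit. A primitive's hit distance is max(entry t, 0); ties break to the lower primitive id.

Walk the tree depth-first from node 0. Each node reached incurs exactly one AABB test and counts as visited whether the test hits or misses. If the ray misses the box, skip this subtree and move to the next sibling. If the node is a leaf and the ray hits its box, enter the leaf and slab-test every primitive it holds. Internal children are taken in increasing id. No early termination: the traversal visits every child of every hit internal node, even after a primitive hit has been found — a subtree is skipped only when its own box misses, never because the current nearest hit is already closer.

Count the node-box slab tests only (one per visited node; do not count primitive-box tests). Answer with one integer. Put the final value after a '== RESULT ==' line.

Walk:
N0 x:[26,46] y:[100/3,140/3] z:[53/2,46] -> hit [100/3,46], descend [2, 5, 9, 11]
  N2 x:[26,38] y:[115/3,45] z:[65/2,46] -> miss, prune
  N5 x:[75/2,46] y:[38,140/3] z:[53/2,83/2] -> hit [38,83/2], descend [3, 8]
    N3 x:[81/2,87/2] y:[116/3,140/3] z:[53/2,65/2] -> miss, prune
    N8 x:[75/2,46] y:[38,40] z:[71/2,83/2] -> hit [38,40] leaf, test {P8@t=39, P15(miss), P21(miss)}
  N9 x:[27,77/2] y:[100/3,118/3] z:[32,89/2] -> hit [100/3,77/2], descend [4, 7]
    N4 x:[28,77/2] y:[109/3,118/3] z:[79/2,89/2] -> miss, prune
    N7 x:[27,65/2] y:[100/3,38] z:[32,79/2] -> miss, prune
  N11 x:[37,87/2] y:[34,112/3] z:[27,44] -> hit [37,112/3], descend [1, 6]
    N1 x:[37,43] y:[104/3,112/3] z:[27,67/2] -> miss, prune
    N6 x:[77/2,87/2] y:[34,109/3] z:[38,44] -> miss, prune

Summary -> nodes [0, 2, 5, 3, 8, 9, 4, 7, 11, 1, 6]; box-tests=11; leaf-entries=1; first=P8

== RESULT ==
11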